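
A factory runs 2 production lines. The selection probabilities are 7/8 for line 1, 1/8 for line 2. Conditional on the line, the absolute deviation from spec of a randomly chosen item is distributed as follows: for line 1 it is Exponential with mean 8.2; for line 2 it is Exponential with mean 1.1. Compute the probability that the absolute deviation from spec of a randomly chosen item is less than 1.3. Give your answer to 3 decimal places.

Conditional on each line, P(X < 1.3): 1: 0.146608; 2: 0.693279.
By total probability, P(X < 1.3) = 0.875·0.146608 + 0.125·0.693279 = 0.214942.

0.215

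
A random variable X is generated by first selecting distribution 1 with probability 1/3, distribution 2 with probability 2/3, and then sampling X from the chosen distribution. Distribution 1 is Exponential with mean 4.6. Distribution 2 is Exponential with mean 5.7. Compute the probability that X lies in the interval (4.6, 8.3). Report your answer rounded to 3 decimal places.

Conditional on each component, P(4.6 < X < 8.3): 1: 0.203298; 2: 0.213052.
By total probability, P(4.6 < X < 8.3) = 0.333333·0.203298 + 0.666667·0.213052 = 0.209801.

0.210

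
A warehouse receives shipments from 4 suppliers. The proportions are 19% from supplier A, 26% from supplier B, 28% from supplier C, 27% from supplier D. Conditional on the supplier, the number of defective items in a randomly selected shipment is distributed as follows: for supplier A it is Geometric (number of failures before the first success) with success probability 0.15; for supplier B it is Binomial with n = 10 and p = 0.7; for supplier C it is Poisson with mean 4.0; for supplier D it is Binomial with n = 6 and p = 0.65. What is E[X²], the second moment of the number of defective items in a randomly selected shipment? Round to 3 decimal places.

36.640

For each component E[X²] = Var + (mean)², giving A: 69.8889; B: 51.1; C: 20; D: 16.575.
Overall E[X²] = 0.19·69.8889 + 0.26·51.1 + 0.28·20 + 0.27·16.575 = 36.6401.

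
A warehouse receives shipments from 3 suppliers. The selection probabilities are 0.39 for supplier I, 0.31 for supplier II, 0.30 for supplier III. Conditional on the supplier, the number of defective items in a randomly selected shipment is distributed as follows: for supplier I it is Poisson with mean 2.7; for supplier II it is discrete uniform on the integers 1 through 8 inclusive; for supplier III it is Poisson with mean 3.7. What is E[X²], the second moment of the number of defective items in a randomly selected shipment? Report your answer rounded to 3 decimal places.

17.018

For each component E[X²] = Var + (mean)², giving I: 9.99; II: 25.5; III: 17.39.
Overall E[X²] = 0.39·9.99 + 0.31·25.5 + 0.3·17.39 = 17.0181.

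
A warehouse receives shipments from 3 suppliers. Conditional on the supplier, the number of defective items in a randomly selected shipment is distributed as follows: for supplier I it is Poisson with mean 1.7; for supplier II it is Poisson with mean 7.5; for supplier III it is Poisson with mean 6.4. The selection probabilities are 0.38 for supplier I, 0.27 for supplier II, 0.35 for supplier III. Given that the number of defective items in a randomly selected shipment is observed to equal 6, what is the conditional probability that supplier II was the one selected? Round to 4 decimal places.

0.3896

Likelihoods P(X=6 | ·): I: 0.00612436; II: 0.136718; III: 0.158585.
Posterior ∝ prior × likelihood. Numerator for II: 0.27·0.136718 = 0.0369139.
Normalizing constant: 0.38·0.00612436 + 0.27·0.136718 + 0.35·0.158585 = 0.094746.
P(II | observation) = 0.0369139 / 0.094746 = 0.389609.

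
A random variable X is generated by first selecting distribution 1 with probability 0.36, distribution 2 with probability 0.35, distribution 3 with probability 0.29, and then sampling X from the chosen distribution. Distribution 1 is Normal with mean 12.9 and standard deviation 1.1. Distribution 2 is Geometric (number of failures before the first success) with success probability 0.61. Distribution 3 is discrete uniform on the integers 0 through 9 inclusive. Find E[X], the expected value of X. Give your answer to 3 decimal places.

Component means — 1: 12.9; 2: 0.639344; 3: 4.5.
E[X] = 0.36·12.9 + 0.35·0.639344 + 0.29·4.5 = 6.17277.

6.173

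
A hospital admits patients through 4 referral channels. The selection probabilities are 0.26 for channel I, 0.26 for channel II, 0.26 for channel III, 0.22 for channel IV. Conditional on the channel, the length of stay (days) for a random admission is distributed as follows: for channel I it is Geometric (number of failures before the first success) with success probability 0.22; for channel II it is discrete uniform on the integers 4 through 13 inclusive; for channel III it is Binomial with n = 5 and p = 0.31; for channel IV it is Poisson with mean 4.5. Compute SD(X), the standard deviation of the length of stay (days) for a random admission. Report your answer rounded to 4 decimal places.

Per component, I: μ=3.54545, E[X²]=28.686; II: μ=8.5, E[X²]=80.5; III: μ=1.55, E[X²]=3.472; IV: μ=4.5, E[X²]=24.75.
E[X] = 0.26·3.54545 + 0.26·8.5 + 0.26·1.55 + 0.22·4.5 = 4.52482.
E[X²] = 0.26·28.686 + 0.26·80.5 + 0.26·3.472 + 0.22·24.75 = 34.7361.
Var(X) = E[X²] − (E[X])² = 34.7361 − 20.474 = 14.2621.
SD(X) = √14.2621 = 3.77652.

3.7765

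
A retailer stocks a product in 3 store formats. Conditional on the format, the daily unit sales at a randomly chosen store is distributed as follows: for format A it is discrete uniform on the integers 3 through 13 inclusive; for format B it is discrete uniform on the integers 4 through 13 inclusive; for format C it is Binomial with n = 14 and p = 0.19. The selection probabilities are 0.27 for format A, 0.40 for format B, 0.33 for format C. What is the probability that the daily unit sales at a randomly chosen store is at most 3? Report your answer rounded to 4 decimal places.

Conditional on each format, P(X ≤ 3): A: 0.0909091; B: 0; C: 0.732106.
By total probability, P(X ≤ 3) = 0.27·0.0909091 + 0.4·0 + 0.33·0.732106 = 0.26614.

0.2661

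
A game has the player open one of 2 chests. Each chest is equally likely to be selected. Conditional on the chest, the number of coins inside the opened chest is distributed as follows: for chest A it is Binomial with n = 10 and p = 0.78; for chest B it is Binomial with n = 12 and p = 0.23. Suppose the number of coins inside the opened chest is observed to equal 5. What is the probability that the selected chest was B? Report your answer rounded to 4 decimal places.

0.6857

Likelihoods P(X=5 | ·): A: 0.0374962; B: 0.0818087.
Posterior ∝ prior × likelihood. Numerator for B: 0.5·0.0818087 = 0.0409043.
Normalizing constant: 0.5·0.0374962 + 0.5·0.0818087 = 0.0596524.
P(B | observation) = 0.0409043 / 0.0596524 = 0.685711.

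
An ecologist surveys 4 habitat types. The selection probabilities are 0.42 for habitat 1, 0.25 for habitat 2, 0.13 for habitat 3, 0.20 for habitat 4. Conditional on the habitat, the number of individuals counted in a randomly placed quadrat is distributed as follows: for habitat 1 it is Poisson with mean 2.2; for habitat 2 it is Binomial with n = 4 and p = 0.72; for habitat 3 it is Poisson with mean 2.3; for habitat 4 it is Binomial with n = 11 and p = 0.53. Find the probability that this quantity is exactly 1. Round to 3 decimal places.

Conditional on each habitat, P(X = 1): 1: 0.243767; 2: 0.0632218; 3: 0.230595; 4: 0.00306653.
By total probability, P(X = 1) = 0.42·0.243767 + 0.25·0.0632218 + 0.13·0.230595 + 0.2·0.00306653 = 0.148778.

0.149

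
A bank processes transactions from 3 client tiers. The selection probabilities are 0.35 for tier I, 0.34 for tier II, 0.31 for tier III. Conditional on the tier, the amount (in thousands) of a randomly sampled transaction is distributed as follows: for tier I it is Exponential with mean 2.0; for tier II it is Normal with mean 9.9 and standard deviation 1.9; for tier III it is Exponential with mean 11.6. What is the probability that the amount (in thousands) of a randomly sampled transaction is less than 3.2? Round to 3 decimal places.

Conditional on each tier, P(X < 3.2): I: 0.798103; II: 0.000210692; III: 0.241082.
By total probability, P(X < 3.2) = 0.35·0.798103 + 0.34·0.000210692 + 0.31·0.241082 = 0.354143.

0.354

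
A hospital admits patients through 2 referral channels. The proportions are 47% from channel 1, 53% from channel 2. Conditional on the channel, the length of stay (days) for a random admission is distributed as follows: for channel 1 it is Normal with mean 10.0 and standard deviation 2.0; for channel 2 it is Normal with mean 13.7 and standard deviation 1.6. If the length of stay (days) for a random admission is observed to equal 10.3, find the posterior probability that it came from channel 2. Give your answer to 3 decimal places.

0.130

Likelihoods f(10.3 | ·): 1: 0.19724; 2: 0.0260756.
Posterior ∝ prior × likelihood. Numerator for 2: 0.53·0.0260756 = 0.0138201.
Normalizing constant: 0.47·0.19724 + 0.53·0.0260756 = 0.106523.
P(2 | observation) = 0.0138201 / 0.106523 = 0.129738.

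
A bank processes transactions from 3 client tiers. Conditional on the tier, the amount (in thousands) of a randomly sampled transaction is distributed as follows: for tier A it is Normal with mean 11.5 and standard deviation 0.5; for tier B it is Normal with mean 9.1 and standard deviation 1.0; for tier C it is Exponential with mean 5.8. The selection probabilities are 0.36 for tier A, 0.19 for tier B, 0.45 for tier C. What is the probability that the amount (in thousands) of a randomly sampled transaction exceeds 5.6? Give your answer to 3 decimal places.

Conditional on each tier, P(X > 5.6): A: 1; B: 0.999767; C: 0.380786.
By total probability, P(X > 5.6) = 0.36·1 + 0.19·0.999767 + 0.45·0.380786 = 0.72131.

0.721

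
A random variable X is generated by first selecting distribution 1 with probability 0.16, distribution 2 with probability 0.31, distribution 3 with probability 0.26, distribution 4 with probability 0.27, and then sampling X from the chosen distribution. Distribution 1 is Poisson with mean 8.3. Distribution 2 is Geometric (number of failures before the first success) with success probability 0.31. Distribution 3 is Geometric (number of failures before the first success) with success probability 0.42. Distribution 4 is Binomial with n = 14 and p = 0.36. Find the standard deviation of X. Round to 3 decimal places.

Per component, 1: μ=8.3, E[X²]=77.19; 2: μ=2.22581, E[X²]=12.1342; 3: μ=1.38095, E[X²]=5.19501; 4: μ=5.04, E[X²]=28.6272.
E[X] = 0.16·8.3 + 0.31·2.22581 + 0.26·1.38095 + 0.27·5.04 = 3.73785.
E[X²] = 0.16·77.19 + 0.31·12.1342 + 0.26·5.19501 + 0.27·28.6272 = 25.1921.
Var(X) = E[X²] − (E[X])² = 25.1921 − 13.9715 = 11.2206.
SD(X) = √11.2206 = 3.34971.

3.350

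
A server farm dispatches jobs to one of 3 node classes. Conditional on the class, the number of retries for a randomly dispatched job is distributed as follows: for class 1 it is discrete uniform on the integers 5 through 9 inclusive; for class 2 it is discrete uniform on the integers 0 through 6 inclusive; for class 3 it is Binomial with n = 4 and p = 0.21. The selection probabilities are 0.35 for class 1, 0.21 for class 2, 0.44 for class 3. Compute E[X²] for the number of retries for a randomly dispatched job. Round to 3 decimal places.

For each component E[X²] = Var + (mean)², giving 1: 51; 2: 13; 3: 1.3692.
Overall E[X²] = 0.35·51 + 0.21·13 + 0.44·1.3692 = 21.1824.

21.182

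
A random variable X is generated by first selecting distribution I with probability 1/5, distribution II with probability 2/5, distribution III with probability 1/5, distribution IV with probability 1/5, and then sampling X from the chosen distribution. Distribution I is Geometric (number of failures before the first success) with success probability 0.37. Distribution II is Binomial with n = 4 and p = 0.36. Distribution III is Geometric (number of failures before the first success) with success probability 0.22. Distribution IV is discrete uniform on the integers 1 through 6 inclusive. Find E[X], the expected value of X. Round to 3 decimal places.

Component means — I: 1.7027; II: 1.44; III: 3.54545; IV: 3.5.
E[X] = 0.2·1.7027 + 0.4·1.44 + 0.2·3.54545 + 0.2·3.5 = 2.32563.

2.326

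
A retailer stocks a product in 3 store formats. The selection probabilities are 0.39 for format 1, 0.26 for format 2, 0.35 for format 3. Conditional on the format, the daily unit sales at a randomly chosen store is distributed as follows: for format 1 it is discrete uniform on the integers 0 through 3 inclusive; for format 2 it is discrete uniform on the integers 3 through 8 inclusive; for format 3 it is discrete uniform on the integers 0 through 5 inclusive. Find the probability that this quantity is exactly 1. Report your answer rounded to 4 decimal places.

0.1558

Conditional on each format, P(X = 1): 1: 0.25; 2: 0; 3: 0.166667.
By total probability, P(X = 1) = 0.39·0.25 + 0.26·0 + 0.35·0.166667 = 0.155833.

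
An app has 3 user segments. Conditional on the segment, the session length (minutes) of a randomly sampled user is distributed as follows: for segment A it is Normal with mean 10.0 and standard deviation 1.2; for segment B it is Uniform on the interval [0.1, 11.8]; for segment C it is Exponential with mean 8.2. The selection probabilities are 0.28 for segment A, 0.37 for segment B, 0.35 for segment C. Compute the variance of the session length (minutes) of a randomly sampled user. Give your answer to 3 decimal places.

30.830

Per component, A: μ=10, E[X²]=101.44; B: μ=5.95, E[X²]=46.81; C: μ=8.2, E[X²]=134.48.
E[X] = 0.28·10 + 0.37·5.95 + 0.35·8.2 = 7.8715.
E[X²] = 0.28·101.44 + 0.37·46.81 + 0.35·134.48 = 92.7909.
Var(X) = E[X²] − (E[X])² = 92.7909 − 61.9605 = 30.8304.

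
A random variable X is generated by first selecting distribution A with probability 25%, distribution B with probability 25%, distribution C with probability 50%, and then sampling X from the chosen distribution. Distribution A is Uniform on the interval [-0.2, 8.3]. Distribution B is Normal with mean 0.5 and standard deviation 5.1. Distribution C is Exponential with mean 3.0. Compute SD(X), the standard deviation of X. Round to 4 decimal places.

3.7702

Per component, A: μ=4.05, E[X²]=22.4233; B: μ=0.5, E[X²]=26.26; C: μ=3, E[X²]=18.
E[X] = 0.25·4.05 + 0.25·0.5 + 0.5·3 = 2.6375.
E[X²] = 0.25·22.4233 + 0.25·26.26 + 0.5·18 = 21.1708.
Var(X) = E[X²] − (E[X])² = 21.1708 − 6.95641 = 14.2144.
SD(X) = √14.2144 = 3.7702.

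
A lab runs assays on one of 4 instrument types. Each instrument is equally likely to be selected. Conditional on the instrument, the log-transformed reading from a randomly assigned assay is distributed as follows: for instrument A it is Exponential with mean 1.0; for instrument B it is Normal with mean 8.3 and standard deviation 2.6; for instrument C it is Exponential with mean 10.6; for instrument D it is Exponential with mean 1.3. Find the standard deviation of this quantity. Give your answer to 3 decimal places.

Per component, A: μ=1, E[X²]=2; B: μ=8.3, E[X²]=75.65; C: μ=10.6, E[X²]=224.72; D: μ=1.3, E[X²]=3.38.
E[X] = 0.25·1 + 0.25·8.3 + 0.25·10.6 + 0.25·1.3 = 5.3.
E[X²] = 0.25·2 + 0.25·75.65 + 0.25·224.72 + 0.25·3.38 = 76.4375.
Var(X) = E[X²] − (E[X])² = 76.4375 − 28.09 = 48.3475.
SD(X) = √48.3475 = 6.95324.

6.953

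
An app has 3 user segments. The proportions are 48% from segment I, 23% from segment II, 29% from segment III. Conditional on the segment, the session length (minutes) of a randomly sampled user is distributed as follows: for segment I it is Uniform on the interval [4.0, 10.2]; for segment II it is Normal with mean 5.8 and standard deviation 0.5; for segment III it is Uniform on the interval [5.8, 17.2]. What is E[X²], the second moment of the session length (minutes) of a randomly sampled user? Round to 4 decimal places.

For each component E[X²] = Var + (mean)², giving I: 53.6133; II: 33.89; III: 143.08.
Overall E[X²] = 0.48·53.6133 + 0.23·33.89 + 0.29·143.08 = 75.0223.

75.0223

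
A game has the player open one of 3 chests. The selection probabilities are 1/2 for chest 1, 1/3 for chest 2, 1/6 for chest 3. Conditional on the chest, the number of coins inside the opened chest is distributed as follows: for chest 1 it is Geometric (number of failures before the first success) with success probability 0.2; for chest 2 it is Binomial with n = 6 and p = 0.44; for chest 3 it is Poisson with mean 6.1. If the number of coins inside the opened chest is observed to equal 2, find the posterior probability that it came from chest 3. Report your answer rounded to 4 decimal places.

Likelihoods P(X=2 | ·): 1: 0.128; 2: 0.285594; 3: 0.0417286.
Posterior ∝ prior × likelihood. Numerator for 3: 0.166667·0.0417286 = 0.00695476.
Normalizing constant: 0.5·0.128 + 0.333333·0.285594 + 0.166667·0.0417286 = 0.166153.
P(3 | observation) = 0.00695476 / 0.166153 = 0.0418576.

0.0419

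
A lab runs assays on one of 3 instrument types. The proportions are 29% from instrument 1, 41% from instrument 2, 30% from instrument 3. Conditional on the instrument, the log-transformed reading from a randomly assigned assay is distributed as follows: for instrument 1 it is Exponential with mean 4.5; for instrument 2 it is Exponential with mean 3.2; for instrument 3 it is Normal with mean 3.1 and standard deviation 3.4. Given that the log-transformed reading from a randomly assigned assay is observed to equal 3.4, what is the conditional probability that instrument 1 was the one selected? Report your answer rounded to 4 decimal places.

Likelihoods f(3.4 | ·): 1: 0.104389; 2: 0.107997; 3: 0.11688.
Posterior ∝ prior × likelihood. Numerator for 1: 0.29·0.104389 = 0.0302728.
Normalizing constant: 0.29·0.104389 + 0.41·0.107997 + 0.3·0.11688 = 0.109616.
P(1 | observation) = 0.0302728 / 0.109616 = 0.276172.

0.2762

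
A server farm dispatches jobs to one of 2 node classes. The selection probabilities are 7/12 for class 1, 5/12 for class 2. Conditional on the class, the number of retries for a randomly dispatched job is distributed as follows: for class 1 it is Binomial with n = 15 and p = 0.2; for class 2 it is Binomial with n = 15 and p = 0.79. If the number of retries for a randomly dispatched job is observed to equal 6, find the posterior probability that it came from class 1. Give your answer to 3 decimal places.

0.984

Likelihoods P(X=6 | ·): 1: 0.0429926; 2: 0.000966363.
Posterior ∝ prior × likelihood. Numerator for 1: 0.583333·0.0429926 = 0.025079.
Normalizing constant: 0.583333·0.0429926 + 0.416667·0.000966363 = 0.0254817.
P(1 | observation) = 0.025079 / 0.0254817 = 0.984198.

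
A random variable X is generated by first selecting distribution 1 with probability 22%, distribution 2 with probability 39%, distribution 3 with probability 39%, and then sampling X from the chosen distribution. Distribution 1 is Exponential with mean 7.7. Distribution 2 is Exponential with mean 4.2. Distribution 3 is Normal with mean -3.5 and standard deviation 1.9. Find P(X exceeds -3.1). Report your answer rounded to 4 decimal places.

Conditional on each component, P(X > -3.1): 1: 1; 2: 1; 3: 0.416628.
By total probability, P(X > -3.1) = 0.22·1 + 0.39·1 + 0.39·0.416628 = 0.772485.

0.7725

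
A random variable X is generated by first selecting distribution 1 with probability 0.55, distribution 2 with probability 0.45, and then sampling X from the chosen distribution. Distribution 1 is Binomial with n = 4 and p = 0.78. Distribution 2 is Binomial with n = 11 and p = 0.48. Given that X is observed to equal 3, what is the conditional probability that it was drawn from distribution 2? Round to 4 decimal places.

Likelihoods P(X=3 | ·): 1: 0.417606; 2: 0.0975516.
Posterior ∝ prior × likelihood. Numerator for 2: 0.45·0.0975516 = 0.0438982.
Normalizing constant: 0.55·0.417606 + 0.45·0.0975516 = 0.273581.
P(2 | observation) = 0.0438982 / 0.273581 = 0.160458.

0.1605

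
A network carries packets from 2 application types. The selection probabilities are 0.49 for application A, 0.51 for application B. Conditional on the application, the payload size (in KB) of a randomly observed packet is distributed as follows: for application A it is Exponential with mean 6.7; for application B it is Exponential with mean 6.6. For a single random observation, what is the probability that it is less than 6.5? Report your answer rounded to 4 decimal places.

0.6238

Conditional on each application, P(X < 6.5): A: 0.620974; B: 0.626504.
By total probability, P(X < 6.5) = 0.49·0.620974 + 0.51·0.626504 = 0.623794.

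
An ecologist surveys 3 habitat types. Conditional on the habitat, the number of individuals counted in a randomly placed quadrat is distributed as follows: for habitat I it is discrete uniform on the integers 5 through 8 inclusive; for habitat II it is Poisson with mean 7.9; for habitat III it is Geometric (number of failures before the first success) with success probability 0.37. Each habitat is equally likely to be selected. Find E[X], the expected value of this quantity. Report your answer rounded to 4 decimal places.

5.3676

Component means — I: 6.5; II: 7.9; III: 1.7027.
E[X] = 0.333333·6.5 + 0.333333·7.9 + 0.333333·1.7027 = 5.36757.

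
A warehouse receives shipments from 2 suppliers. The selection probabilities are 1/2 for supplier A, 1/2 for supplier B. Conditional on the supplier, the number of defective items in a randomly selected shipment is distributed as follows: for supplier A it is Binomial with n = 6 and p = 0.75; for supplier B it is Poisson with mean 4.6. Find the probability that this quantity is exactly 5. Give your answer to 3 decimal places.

0.264

Conditional on each supplier, P(X = 5): A: 0.355957; B: 0.172526.
By total probability, P(X = 5) = 0.5·0.355957 + 0.5·0.172526 = 0.264241.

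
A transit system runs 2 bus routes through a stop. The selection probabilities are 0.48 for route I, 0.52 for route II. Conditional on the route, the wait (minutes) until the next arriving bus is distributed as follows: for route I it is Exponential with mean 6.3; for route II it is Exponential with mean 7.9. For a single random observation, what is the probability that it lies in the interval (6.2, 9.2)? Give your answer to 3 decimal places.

Conditional on each route, P(6.2 < X < 9.2): I: 0.141603; II: 0.144145.
By total probability, P(6.2 < X < 9.2) = 0.48·0.141603 + 0.52·0.144145 = 0.142925.

0.143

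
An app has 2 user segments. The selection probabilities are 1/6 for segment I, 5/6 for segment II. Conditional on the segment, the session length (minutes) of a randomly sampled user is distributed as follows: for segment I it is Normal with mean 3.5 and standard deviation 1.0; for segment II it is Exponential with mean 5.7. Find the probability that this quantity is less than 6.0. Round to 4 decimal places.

Conditional on each segment, P(X < 6.0): I: 0.99379; II: 0.650982.
By total probability, P(X < 6.0) = 0.166667·0.99379 + 0.833333·0.650982 = 0.708117.

0.7081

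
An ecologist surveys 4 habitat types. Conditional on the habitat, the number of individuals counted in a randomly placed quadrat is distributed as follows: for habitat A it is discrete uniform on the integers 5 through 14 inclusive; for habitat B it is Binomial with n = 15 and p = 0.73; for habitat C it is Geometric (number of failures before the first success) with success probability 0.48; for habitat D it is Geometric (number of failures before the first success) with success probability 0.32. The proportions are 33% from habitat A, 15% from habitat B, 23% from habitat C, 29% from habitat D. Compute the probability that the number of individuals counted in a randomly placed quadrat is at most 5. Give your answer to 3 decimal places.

0.520

Conditional on each habitat, P(X ≤ 5): A: 0.1; B: 0.00152621; C: 0.980229; D: 0.901133.
By total probability, P(X ≤ 5) = 0.33·0.1 + 0.15·0.00152621 + 0.23·0.980229 + 0.29·0.901133 = 0.52001.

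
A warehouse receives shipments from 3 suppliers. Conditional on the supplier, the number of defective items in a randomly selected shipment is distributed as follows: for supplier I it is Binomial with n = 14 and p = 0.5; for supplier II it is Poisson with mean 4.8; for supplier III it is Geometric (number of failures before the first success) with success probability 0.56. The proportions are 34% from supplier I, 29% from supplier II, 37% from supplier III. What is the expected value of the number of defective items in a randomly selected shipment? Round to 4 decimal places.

4.0627

Component means — I: 7; II: 4.8; III: 0.785714.
E[X] = 0.34·7 + 0.29·4.8 + 0.37·0.785714 = 4.06271.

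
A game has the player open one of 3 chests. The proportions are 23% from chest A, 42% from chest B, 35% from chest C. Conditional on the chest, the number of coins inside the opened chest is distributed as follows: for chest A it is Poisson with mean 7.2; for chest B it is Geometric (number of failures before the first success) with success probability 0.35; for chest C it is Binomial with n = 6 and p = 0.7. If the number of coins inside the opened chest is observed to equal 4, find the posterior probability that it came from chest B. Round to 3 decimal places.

0.165

Likelihoods P(X=4 | ·): A: 0.0835985; B: 0.0624772; C: 0.324135.
Posterior ∝ prior × likelihood. Numerator for B: 0.42·0.0624772 = 0.0262404.
Normalizing constant: 0.23·0.0835985 + 0.42·0.0624772 + 0.35·0.324135 = 0.158915.
P(B | observation) = 0.0262404 / 0.158915 = 0.165122.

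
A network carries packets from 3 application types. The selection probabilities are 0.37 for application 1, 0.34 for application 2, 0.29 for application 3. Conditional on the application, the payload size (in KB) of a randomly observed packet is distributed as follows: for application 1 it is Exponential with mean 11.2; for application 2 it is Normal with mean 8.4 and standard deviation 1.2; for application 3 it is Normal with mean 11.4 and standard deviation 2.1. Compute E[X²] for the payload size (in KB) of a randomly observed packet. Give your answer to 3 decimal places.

For each component E[X²] = Var + (mean)², giving 1: 250.88; 2: 72; 3: 134.37.
Overall E[X²] = 0.37·250.88 + 0.34·72 + 0.29·134.37 = 156.273.

156.273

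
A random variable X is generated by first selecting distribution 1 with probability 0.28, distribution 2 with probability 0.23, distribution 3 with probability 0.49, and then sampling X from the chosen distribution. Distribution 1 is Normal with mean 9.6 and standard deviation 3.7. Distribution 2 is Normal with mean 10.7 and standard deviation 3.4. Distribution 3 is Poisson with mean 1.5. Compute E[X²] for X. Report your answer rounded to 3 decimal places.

60.467

For each component E[X²] = Var + (mean)², giving 1: 105.85; 2: 126.05; 3: 3.75.
Overall E[X²] = 0.28·105.85 + 0.23·126.05 + 0.49·3.75 = 60.467.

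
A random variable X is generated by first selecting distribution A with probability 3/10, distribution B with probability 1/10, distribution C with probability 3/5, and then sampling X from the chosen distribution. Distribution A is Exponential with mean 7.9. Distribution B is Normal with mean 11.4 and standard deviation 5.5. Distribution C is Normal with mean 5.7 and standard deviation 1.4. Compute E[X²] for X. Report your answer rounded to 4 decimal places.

For each component E[X²] = Var + (mean)², giving A: 124.82; B: 160.21; C: 34.45.
Overall E[X²] = 0.3·124.82 + 0.1·160.21 + 0.6·34.45 = 74.137.

74.1370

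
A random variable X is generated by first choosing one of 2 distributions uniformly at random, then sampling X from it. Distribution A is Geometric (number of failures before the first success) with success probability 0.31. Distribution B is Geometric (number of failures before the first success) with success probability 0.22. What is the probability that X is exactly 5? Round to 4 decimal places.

0.0560

Conditional on each component, P(X = 5): A: 0.048485; B: 0.0635178.
By total probability, P(X = 5) = 0.5·0.048485 + 0.5·0.0635178 = 0.0560014.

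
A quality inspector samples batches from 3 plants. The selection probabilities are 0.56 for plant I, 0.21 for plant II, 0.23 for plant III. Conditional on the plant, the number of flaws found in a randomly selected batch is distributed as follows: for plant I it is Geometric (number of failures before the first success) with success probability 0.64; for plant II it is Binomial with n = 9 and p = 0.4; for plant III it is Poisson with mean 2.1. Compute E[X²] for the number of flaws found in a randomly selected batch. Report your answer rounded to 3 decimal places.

For each component E[X²] = Var + (mean)², giving I: 1.19531; II: 15.12; III: 6.51.
Overall E[X²] = 0.56·1.19531 + 0.21·15.12 + 0.23·6.51 = 5.34187.

5.342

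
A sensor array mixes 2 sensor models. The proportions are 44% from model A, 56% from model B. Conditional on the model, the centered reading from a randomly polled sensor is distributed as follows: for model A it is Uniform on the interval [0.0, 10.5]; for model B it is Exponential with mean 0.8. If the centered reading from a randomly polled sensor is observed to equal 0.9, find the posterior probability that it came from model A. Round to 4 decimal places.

0.1557

Likelihoods f(0.9 | ·): A: 0.0952381; B: 0.405816.
Posterior ∝ prior × likelihood. Numerator for A: 0.44·0.0952381 = 0.0419048.
Normalizing constant: 0.44·0.0952381 + 0.56·0.405816 = 0.269161.
P(A | observation) = 0.0419048 / 0.269161 = 0.155686.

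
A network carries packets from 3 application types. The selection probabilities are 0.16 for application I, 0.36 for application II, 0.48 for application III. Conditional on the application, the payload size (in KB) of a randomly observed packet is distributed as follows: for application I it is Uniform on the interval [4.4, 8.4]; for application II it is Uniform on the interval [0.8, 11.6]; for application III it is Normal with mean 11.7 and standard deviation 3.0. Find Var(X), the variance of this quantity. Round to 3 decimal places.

Per component, I: μ=6.4, E[X²]=42.2933; II: μ=6.2, E[X²]=48.16; III: μ=11.7, E[X²]=145.89.
E[X] = 0.16·6.4 + 0.36·6.2 + 0.48·11.7 = 8.872.
E[X²] = 0.16·42.2933 + 0.36·48.16 + 0.48·145.89 = 94.1317.
Var(X) = E[X²] − (E[X])² = 94.1317 − 78.7124 = 15.4193.

15.419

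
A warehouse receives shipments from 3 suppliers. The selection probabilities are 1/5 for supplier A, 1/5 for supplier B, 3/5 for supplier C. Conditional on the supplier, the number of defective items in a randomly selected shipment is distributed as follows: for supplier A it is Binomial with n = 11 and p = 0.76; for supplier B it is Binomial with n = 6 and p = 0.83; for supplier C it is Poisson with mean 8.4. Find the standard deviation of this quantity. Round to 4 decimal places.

Per component, A: μ=8.36, E[X²]=71.896; B: μ=4.98, E[X²]=25.647; C: μ=8.4, E[X²]=78.96.
E[X] = 0.2·8.36 + 0.2·4.98 + 0.6·8.4 = 7.708.
E[X²] = 0.2·71.896 + 0.2·25.647 + 0.6·78.96 = 66.8846.
Var(X) = E[X²] − (E[X])² = 66.8846 − 59.4133 = 7.47134.
SD(X) = √7.47134 = 2.73337.

2.7334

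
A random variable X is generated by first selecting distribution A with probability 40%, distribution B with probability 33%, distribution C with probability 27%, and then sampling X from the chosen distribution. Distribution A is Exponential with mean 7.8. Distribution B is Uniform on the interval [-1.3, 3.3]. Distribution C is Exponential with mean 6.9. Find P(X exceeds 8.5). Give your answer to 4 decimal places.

0.2133

Conditional on each component, P(X > 8.5): A: 0.336303; B: 0; C: 0.291742.
By total probability, P(X > 8.5) = 0.4·0.336303 + 0.33·0 + 0.27·0.291742 = 0.213292.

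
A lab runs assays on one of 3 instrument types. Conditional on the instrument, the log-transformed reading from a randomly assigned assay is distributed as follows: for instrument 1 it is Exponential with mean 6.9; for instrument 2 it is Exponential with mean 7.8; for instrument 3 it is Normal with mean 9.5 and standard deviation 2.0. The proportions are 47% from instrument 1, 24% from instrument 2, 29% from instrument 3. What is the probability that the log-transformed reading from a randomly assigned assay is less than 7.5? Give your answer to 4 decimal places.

Conditional on each instrument, P(X < 7.5): 1: 0.662759; 2: 0.617696; 3: 0.158655.
By total probability, P(X < 7.5) = 0.47·0.662759 + 0.24·0.617696 + 0.29·0.158655 = 0.505754.

0.5058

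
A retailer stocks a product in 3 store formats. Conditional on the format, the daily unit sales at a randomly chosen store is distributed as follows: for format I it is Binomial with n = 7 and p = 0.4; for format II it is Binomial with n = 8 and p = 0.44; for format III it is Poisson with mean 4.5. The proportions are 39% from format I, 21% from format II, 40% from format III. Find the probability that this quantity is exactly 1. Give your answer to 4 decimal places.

0.0837

Conditional on each format, P(X = 1): I: 0.130637; II: 0.0607937; III: 0.0499905.
By total probability, P(X = 1) = 0.39·0.130637 + 0.21·0.0607937 + 0.4·0.0499905 = 0.0837112.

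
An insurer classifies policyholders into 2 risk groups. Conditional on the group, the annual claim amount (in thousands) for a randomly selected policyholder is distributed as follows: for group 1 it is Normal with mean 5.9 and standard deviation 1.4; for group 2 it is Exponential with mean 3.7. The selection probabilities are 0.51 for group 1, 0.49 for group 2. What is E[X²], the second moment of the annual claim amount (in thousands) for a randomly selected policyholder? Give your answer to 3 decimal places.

For each component E[X²] = Var + (mean)², giving 1: 36.77; 2: 27.38.
Overall E[X²] = 0.51·36.77 + 0.49·27.38 = 32.1689.

32.169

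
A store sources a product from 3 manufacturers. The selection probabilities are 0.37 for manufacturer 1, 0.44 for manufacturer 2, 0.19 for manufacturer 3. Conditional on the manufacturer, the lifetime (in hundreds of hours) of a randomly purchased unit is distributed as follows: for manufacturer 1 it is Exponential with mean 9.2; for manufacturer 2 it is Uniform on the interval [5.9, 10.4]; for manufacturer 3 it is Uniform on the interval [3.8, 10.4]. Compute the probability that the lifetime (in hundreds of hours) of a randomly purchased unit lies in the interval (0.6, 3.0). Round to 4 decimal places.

0.0796

Conditional on each manufacturer, P(0.6 < X < 3.0): 1: 0.215121; 2: 0; 3: 0.
By total probability, P(0.6 < X < 3.0) = 0.37·0.215121 + 0.44·0 + 0.19·0 = 0.0795949.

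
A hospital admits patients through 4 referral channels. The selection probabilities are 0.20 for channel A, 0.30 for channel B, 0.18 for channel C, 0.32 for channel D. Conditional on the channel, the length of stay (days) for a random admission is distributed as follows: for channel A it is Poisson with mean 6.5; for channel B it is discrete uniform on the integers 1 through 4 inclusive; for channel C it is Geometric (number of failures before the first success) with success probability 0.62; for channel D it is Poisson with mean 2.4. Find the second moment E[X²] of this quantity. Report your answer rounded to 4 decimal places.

For each component E[X²] = Var + (mean)², giving A: 48.75; B: 7.5; C: 1.3642; D: 8.16.
Overall E[X²] = 0.2·48.75 + 0.3·7.5 + 0.18·1.3642 + 0.32·8.16 = 14.8568.

14.8568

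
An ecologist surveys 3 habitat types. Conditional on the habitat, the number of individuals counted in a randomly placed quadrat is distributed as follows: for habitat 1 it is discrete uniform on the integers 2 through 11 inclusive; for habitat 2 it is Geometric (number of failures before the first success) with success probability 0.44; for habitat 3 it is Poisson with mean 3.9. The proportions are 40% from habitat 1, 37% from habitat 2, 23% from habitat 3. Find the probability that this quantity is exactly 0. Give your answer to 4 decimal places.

Conditional on each habitat, P(X = 0): 1: 0; 2: 0.44; 3: 0.0202419.
By total probability, P(X = 0) = 0.4·0 + 0.37·0.44 + 0.23·0.0202419 = 0.167456.

0.1675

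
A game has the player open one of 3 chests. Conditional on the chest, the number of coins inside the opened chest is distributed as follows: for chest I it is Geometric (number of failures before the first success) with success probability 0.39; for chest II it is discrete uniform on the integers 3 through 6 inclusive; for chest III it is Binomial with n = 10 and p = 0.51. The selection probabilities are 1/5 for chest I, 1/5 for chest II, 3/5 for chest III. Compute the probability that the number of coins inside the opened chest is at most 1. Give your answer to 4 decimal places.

Conditional on each chest, P(X ≤ 1): I: 0.6279; II: 0; III: 0.00910283.
By total probability, P(X ≤ 1) = 0.2·0.6279 + 0.2·0 + 0.6·0.00910283 = 0.131042.

0.1310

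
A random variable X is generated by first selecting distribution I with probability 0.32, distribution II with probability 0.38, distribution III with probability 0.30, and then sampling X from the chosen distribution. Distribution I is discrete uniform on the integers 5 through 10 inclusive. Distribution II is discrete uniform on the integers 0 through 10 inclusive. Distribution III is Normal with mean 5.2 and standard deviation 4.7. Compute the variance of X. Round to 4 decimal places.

Per component, I: μ=7.5, E[X²]=59.1667; II: μ=5, E[X²]=35; III: μ=5.2, E[X²]=49.13.
E[X] = 0.32·7.5 + 0.38·5 + 0.3·5.2 = 5.86.
E[X²] = 0.32·59.1667 + 0.38·35 + 0.3·49.13 = 46.9723.
Var(X) = E[X²] − (E[X])² = 46.9723 − 34.3396 = 12.6327.

12.6327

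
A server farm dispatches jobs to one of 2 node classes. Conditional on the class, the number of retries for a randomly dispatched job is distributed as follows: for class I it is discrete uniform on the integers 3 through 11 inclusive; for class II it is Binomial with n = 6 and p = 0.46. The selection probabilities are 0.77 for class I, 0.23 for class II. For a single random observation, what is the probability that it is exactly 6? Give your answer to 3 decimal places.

0.088

Conditional on each class, P(X = 6): I: 0.111111; II: 0.0094743.
By total probability, P(X = 6) = 0.77·0.111111 + 0.23·0.0094743 = 0.0877346.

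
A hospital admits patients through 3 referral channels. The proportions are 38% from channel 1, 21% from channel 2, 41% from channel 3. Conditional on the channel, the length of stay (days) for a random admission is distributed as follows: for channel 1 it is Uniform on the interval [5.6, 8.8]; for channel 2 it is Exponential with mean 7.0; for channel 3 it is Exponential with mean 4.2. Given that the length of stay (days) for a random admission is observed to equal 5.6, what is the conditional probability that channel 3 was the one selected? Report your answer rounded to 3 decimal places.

Likelihoods f(5.6 | ·): 1: 0.3125; 2: 0.0641899; 3: 0.0627612.
Posterior ∝ prior × likelihood. Numerator for 3: 0.41·0.0627612 = 0.0257321.
Normalizing constant: 0.38·0.3125 + 0.21·0.0641899 + 0.41·0.0627612 = 0.157962.
P(3 | observation) = 0.0257321 / 0.157962 = 0.162901.

0.163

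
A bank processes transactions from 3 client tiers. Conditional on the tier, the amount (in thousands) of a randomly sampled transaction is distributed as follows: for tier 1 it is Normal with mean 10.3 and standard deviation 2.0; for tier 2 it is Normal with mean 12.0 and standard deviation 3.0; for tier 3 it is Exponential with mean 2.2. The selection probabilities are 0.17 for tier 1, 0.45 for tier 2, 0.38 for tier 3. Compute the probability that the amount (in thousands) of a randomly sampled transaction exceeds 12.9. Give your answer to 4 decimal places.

0.1895

Conditional on each tier, P(X > 12.9): 1: 0.0968005; 2: 0.382089; 3: 0.00284089.
By total probability, P(X > 12.9) = 0.17·0.0968005 + 0.45·0.382089 + 0.38·0.00284089 = 0.189475.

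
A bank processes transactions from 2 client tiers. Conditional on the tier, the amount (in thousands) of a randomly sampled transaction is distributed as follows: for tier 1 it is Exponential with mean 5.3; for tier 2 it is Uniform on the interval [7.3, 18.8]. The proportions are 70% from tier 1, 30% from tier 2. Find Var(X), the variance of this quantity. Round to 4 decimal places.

Per component, 1: μ=5.3, E[X²]=56.18; 2: μ=13.05, E[X²]=181.323.
E[X] = 0.7·5.3 + 0.3·13.05 = 7.625.
E[X²] = 0.7·56.18 + 0.3·181.323 = 93.723.
Var(X) = E[X²] − (E[X])² = 93.723 − 58.1406 = 35.5824.

35.5824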